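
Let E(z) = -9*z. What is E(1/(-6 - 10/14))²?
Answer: 3969/2209 ≈ 1.7967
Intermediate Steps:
E(1/(-6 - 10/14))² = (-9/(-6 - 10/14))² = (-9/(-6 - 10*1/14))² = (-9/(-6 - 5/7))² = (-9/(-47/7))² = (-9*(-7/47))² = (63/47)² = 3969/2209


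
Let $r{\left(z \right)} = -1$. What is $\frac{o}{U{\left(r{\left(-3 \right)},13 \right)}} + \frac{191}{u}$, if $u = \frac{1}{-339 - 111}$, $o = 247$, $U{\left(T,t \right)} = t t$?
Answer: $- \frac{1117331}{13} \approx -85949.0$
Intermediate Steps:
$U{\left(T,t \right)} = t^{2}$
$u = - \frac{1}{450}$ ($u = \frac{1}{-450} = - \frac{1}{450} \approx -0.0022222$)
$\frac{o}{U{\left(r{\left(-3 \right)},13 \right)}} + \frac{191}{u} = \frac{247}{13^{2}} + \frac{191}{- \frac{1}{450}} = \frac{247}{169} + 191 \left(-450\right) = 247 \cdot \frac{1}{169} - 85950 = \frac{19}{13} - 85950 = - \frac{1117331}{13}$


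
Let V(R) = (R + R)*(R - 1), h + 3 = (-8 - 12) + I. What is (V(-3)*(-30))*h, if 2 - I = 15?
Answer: 25920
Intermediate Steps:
I = -13 (I = 2 - 1*15 = 2 - 15 = -13)
h = -36 (h = -3 + ((-8 - 12) - 13) = -3 + (-20 - 13) = -3 - 33 = -36)
V(R) = 2*R*(-1 + R) (V(R) = (2*R)*(-1 + R) = 2*R*(-1 + R))
(V(-3)*(-30))*h = ((2*(-3)*(-1 - 3))*(-30))*(-36) = ((2*(-3)*(-4))*(-30))*(-36) = (24*(-30))*(-36) = -720*(-36) = 25920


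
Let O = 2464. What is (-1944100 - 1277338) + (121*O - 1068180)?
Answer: -3991474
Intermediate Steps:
(-1944100 - 1277338) + (121*O - 1068180) = (-1944100 - 1277338) + (121*2464 - 1068180) = -3221438 + (298144 - 1068180) = -3221438 - 770036 = -3991474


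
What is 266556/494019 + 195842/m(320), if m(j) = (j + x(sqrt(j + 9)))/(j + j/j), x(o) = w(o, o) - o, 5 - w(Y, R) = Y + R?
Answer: 1682239430653589/8452994436 + 94297923*sqrt(329)/51332 ≈ 2.3233e+5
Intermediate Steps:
w(Y, R) = 5 - R - Y (w(Y, R) = 5 - (Y + R) = 5 - (R + Y) = 5 + (-R - Y) = 5 - R - Y)
x(o) = 5 - 3*o (x(o) = (5 - o - o) - o = (5 - 2*o) - o = 5 - 3*o)
m(j) = (5 + j - 3*sqrt(9 + j))/(1 + j) (m(j) = (j + (5 - 3*sqrt(j + 9)))/(j + j/j) = (j + (5 - 3*sqrt(9 + j)))/(j + 1) = (5 + j - 3*sqrt(9 + j))/(1 + j))
266556/494019 + 195842/m(320) = 266556/494019 + 195842/(((5 + 320 - 3*sqrt(9 + 320))/(1 + 320))) = 266556*(1/494019) + 195842/(((5 + 320 - 3*sqrt(329))/321)) = 88852/164673 + 195842/(((325 - 3*sqrt(329))/321)) = 88852/164673 + 195842/(325/321 - sqrt(329)/107)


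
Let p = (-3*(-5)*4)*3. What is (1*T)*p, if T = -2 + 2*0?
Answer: -360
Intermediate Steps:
p = 180 (p = (15*4)*3 = 60*3 = 180)
T = -2 (T = -2 + 0 = -2)
(1*T)*p = (1*(-2))*180 = -2*180 = -360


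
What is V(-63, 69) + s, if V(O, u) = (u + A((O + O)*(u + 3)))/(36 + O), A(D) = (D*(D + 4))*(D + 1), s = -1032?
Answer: 248741614561/9 ≈ 2.7638e+10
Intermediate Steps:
A(D) = D*(1 + D)*(4 + D) (A(D) = (D*(4 + D))*(1 + D) = D*(1 + D)*(4 + D))
V(O, u) = (u + 2*O*(3 + u)*(4 + 4*O²*(3 + u)² + 10*O*(3 + u)))/(36 + O) (V(O, u) = (u + ((O + O)*(u + 3))*(4 + ((O + O)*(u + 3))² + 5*((O + O)*(u + 3))))/(36 + O) = (u + ((2*O)*(3 + u))*(4 + ((2*O)*(3 + u))² + 5*((2*O)*(3 + u))))/(36 + O) = (u + (2*O*(3 + u))*(4 + (2*O*(3 + u))² + 5*(2*O*(3 + u))))/(36 + O) = (u + (2*O*(3 + u))*(4 + 4*O²*(3 + u)² + 10*O*(3 + u)))/(36 + O) = (u + 2*O*(3 + u)*(4 + 4*O²*(3 + u)² + 10*O*(3 + u)))/(36 + O))
V(-63, 69) + s = (69 + 4*(-63)*(3 + 69)*(2 + 2*(-63)²*(3 + 69)² + 5*(-63)*(3 + 69)))/(36 - 63) - 1032 = (69 + 4*(-63)*72*(2 + 2*3969*72² + 5*(-63)*72))/(-27) - 1032 = -(69 + 4*(-63)*72*(2 + 2*3969*5184 - 22680))/27 - 1032 = -(69 + 4*(-63)*72*(2 + 41150592 - 22680))/27 - 1032 = -(69 + 4*(-63)*72*41127914)/27 - 1032 = -(69 - 746224871616)/27 - 1032 = -1/27*(-746224871547) - 1032 = 248741623849/9 - 1032 = 248741614561/9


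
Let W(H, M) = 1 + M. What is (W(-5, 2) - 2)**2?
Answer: 1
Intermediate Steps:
(W(-5, 2) - 2)**2 = ((1 + 2) - 2)**2 = (3 - 2)**2 = 1**2 = 1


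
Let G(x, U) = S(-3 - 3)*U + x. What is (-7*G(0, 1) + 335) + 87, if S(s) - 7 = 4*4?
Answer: 261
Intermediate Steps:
S(s) = 23 (S(s) = 7 + 4*4 = 7 + 16 = 23)
G(x, U) = x + 23*U (G(x, U) = 23*U + x = x + 23*U)
(-7*G(0, 1) + 335) + 87 = (-7*(0 + 23*1) + 335) + 87 = (-7*(0 + 23) + 335) + 87 = (-7*23 + 335) + 87 = (-161 + 335) + 87 = 174 + 87 = 261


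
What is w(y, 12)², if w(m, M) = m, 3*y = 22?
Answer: 484/9 ≈ 53.778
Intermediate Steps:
y = 22/3 (y = (⅓)*22 = 22/3 ≈ 7.3333)
w(y, 12)² = (22/3)² = 484/9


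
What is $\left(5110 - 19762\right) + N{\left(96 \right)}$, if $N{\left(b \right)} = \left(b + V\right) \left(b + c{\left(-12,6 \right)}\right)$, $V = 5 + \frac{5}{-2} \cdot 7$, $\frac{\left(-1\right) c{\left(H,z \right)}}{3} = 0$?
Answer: $-6636$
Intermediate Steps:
$c{\left(H,z \right)} = 0$ ($c{\left(H,z \right)} = \left(-3\right) 0 = 0$)
$V = - \frac{25}{2}$ ($V = 5 + 5 \left(- \frac{1}{2}\right) 7 = 5 - \frac{35}{2} = - \frac{25}{2} \approx -12.5$)
$N{\left(b \right)} = b \left(- \frac{25}{2} + b\right)$ ($N{\left(b \right)} = \left(b - \frac{25}{2}\right) \left(b + 0\right) = \left(- \frac{25}{2} + b\right) b = b \left(- \frac{25}{2} + b\right)$)
$\left(5110 - 19762\right) + N{\left(96 \right)} = \left(5110 - 19762\right) + \frac{1}{2} \cdot 96 \left(-25 + 2 \cdot 96\right) = -14652 + \frac{1}{2} \cdot 96 \left(-25 + 192\right) = -14652 + \frac{1}{2} \cdot 96 \cdot 167 = -14652 + 8016 = -6636$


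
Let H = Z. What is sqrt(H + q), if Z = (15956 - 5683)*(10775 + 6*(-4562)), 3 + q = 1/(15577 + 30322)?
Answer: I*sqrt(359197526281163885)/45899 ≈ 13058.0*I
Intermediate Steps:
q = -137696/45899 (q = -3 + 1/(15577 + 30322) = -3 + 1/45899 = -137696/45899 ≈ -3.0000)
Z = -170500981 (Z = 10273*(10775 - 27372) = 10273*(-16597) = -170500981)
H = -170500981
sqrt(H + q) = sqrt(-170500981 - 137696/45899) = sqrt(-7825824664615/45899) = I*sqrt(359197526281163885)/45899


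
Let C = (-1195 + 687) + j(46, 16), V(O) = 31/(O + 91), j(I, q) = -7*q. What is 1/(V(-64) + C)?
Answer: -27/16709 ≈ -0.0016159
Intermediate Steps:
V(O) = 31/(91 + O)
C = -620 (C = (-1195 + 687) - 7*16 = -508 - 112 = -620)
1/(V(-64) + C) = 1/(31/(91 - 64) - 620) = 1/(31/27 - 620) = 1/(-16709/27) = -27/16709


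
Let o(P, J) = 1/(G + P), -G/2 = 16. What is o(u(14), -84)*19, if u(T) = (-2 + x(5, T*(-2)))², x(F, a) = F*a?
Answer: 19/20132 ≈ 0.00094377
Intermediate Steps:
G = -32 (G = -2*16 = -32)
u(T) = (-2 - 10*T)² (u(T) = (-2 + 5*(T*(-2)))² = (-2 + 5*(-2*T))² = (-2 - 10*T)²)
o(P, J) = 1/(-32 + P)
o(u(14), -84)*19 = 19/(-32 + 4*(1 + 5*14)²) = 19/(-32 + 4*(1 + 70)²) = 19/(-32 + 4*71²) = 19/(-32 + 4*5041) = 19/(-32 + 20164) = 19/20132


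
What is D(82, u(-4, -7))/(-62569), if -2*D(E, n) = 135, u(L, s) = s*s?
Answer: 135/125138 ≈ 0.0010788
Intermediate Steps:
u(L, s) = s²
D(E, n) = -135/2 (D(E, n) = -½*135 = -135/2)
D(82, u(-4, -7))/(-62569) = -135/2/(-62569) = -135/2*(-1/62569) = 135/125138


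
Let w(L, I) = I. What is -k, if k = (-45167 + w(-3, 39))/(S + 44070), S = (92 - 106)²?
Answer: 22564/22133 ≈ 1.0195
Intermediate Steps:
S = 196 (S = (-14)² = 196)
k = -22564/22133 (k = (-45167 + 39)/(196 + 44070) = -45128/44266 = -45128*1/44266 = -22564/22133 ≈ -1.0195)
-k = -1*(-22564/22133) = 22564/22133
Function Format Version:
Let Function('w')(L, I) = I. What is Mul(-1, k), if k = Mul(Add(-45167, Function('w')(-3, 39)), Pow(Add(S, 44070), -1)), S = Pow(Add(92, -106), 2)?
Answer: Rational(22564, 22133) ≈ 1.0195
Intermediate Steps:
S = 196 (S = Pow(-14, 2) = 196)
k = Rational(-22564, 22133) (k = Mul(Add(-45167, 39), Pow(Add(196, 44070), -1)) = Mul(-45128, Pow(44266, -1)) = Mul(-45128, Rational(1, 44266)) = Rational(-22564, 22133) ≈ -1.0195)
Mul(-1, k) = Mul(-1, Rational(-22564, 22133)) = Rational(22564, 22133)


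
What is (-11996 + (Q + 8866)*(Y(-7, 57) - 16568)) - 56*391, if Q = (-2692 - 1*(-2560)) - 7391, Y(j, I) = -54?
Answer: -22357238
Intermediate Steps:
Q = -7523 (Q = (-2692 + 2560) - 7391 = -132 - 7391 = -7523)
(-11996 + (Q + 8866)*(Y(-7, 57) - 16568)) - 56*391 = (-11996 + (-7523 + 8866)*(-54 - 16568)) - 56*391 = (-11996 + 1343*(-16622)) - 21896 = (-11996 - 22323346) - 21896 = -22335342 - 21896 = -22357238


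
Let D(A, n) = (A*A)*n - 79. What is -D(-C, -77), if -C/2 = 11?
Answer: 37347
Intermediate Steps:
C = -22 (C = -2*11 = -22)
D(A, n) = -79 + n*A² (D(A, n) = A²*n - 79 = n*A² - 79 = -79 + n*A²)
-D(-C, -77) = -(-79 - 77*(-1*(-22))²) = -(-79 - 77*22²) = -(-79 - 77*484) = -(-79 - 37268) = -1*(-37347) = 37347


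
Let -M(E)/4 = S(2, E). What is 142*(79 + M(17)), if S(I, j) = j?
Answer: 1562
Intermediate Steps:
M(E) = -4*E
142*(79 + M(17)) = 142*(79 - 4*17) = 142*(79 - 68) = 142*11 = 1562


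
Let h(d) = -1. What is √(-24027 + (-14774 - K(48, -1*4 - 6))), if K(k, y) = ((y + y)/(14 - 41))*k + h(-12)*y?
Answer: I*√349619/3 ≈ 197.1*I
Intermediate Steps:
K(k, y) = -y - 2*k*y/27 (K(k, y) = ((y + y)/(14 - 41))*k - y = ((2*y)/(-27))*k - y = ((2*y)*(-1/27))*k - y = (-2*y/27)*k - y = -2*k*y/27 - y = -y - 2*k*y/27)
√(-24027 + (-14774 - K(48, -1*4 - 6))) = √(-24027 + (-14774 - (-1)*(-1*4 - 6)*(27 + 2*48)/27)) = √(-24027 + (-14774 - (-1)*(-4 - 6)*(27 + 96)/27)) = √(-24027 + (-14774 - (-1)*(-10)*123/27)) = √(-24027 + (-14774 - 1*410/9)) = √(-24027 + (-14774 - 410/9)) = √(-24027 - 133376/9) = √(-349619/9) = I*√349619/3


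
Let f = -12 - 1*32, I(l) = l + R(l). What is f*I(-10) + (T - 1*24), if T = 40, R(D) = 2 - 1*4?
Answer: 544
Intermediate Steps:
R(D) = -2 (R(D) = 2 - 4 = -2)
I(l) = -2 + l (I(l) = l - 2 = -2 + l)
f = -44 (f = -12 - 32 = -44)
f*I(-10) + (T - 1*24) = -44*(-2 - 10) + (40 - 1*24) = -44*(-12) + (40 - 24) = 528 + 16 = 544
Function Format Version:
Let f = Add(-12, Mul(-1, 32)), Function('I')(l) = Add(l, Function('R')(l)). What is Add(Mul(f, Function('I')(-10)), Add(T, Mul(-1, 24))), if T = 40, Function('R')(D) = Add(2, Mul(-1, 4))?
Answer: 544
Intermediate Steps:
Function('R')(D) = -2 (Function('R')(D) = Add(2, -4) = -2)
Function('I')(l) = Add(-2, l) (Function('I')(l) = Add(l, -2) = Add(-2, l))
f = -44 (f = Add(-12, -32) = -44)
Add(Mul(f, Function('I')(-10)), Add(T, Mul(-1, 24))) = Add(Mul(-44, Add(-2, -10)), Add(40, Mul(-1, 24))) = Add(Mul(-44, -12), Add(40, -24)) = Add(528, 16) = 544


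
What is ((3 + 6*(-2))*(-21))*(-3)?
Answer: -567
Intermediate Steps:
((3 + 6*(-2))*(-21))*(-3) = ((3 - 12)*(-21))*(-3) = -9*(-21)*(-3) = 189*(-3) = -567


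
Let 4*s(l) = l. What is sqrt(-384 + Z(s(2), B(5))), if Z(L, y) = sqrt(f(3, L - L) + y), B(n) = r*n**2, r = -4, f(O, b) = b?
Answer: sqrt(-384 + 10*I) ≈ 0.2551 + 19.598*I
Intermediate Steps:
s(l) = l/4
B(n) = -4*n**2
Z(L, y) = sqrt(y) (Z(L, y) = sqrt((L - L) + y) = sqrt(0 + y) = sqrt(y))
sqrt(-384 + Z(s(2), B(5))) = sqrt(-384 + sqrt(-4*5**2)) = sqrt(-384 + sqrt(-4*25)) = sqrt(-384 + sqrt(-100)) = sqrt(-384 + 10*I)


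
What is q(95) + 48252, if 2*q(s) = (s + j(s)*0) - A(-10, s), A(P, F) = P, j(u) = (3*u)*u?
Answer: 96609/2 ≈ 48305.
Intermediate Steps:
j(u) = 3*u²
q(s) = 5 + s/2 (q(s) = ((s + (3*s²)*0) - 1*(-10))/2 = ((s + 0) + 10)/2 = (s + 10)/2 = (10 + s)/2 = 5 + s/2)
q(95) + 48252 = (5 + (½)*95) + 48252 = (5 + 95/2) + 48252 = 105/2 + 48252 = 96609/2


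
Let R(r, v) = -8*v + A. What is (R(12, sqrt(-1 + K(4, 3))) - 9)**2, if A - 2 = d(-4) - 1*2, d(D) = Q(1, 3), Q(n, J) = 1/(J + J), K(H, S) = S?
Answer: 7417/36 + 424*sqrt(2)/3 ≈ 405.90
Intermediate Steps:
Q(n, J) = 1/(2*J)
d(D) = 1/6 (d(D) = (1/2)/3 = (1/2)*(1/3) = 1/6)
A = 1/6 (A = 2 + (1/6 - 1*2) = 2 + (1/6 - 2) = 2 - 11/6 = 1/6 ≈ 0.16667)
R(r, v) = 1/6 - 8*v (R(r, v) = -8*v + 1/6 = 1/6 - 8*v)
(R(12, sqrt(-1 + K(4, 3))) - 9)**2 = ((1/6 - 8*sqrt(-1 + 3)) - 9)**2 = ((1/6 - 8*sqrt(2)) - 9)**2 = (-53/6 - 8*sqrt(2))**2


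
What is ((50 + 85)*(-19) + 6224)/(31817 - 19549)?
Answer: 3659/12268 ≈ 0.29826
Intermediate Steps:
((50 + 85)*(-19) + 6224)/(31817 - 19549) = (135*(-19) + 6224)/12268 = (-2565 + 6224)*(1/12268) = 3659*(1/12268) = 3659/12268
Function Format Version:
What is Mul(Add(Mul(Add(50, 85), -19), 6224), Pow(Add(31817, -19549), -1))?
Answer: Rational(3659, 12268) ≈ 0.29826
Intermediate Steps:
Mul(Add(Mul(Add(50, 85), -19), 6224), Pow(Add(31817, -19549), -1)) = Mul(Add(Mul(135, -19), 6224), Pow(12268, -1)) = Mul(Add(-2565, 6224), Rational(1, 12268)) = Mul(3659, Rational(1, 12268)) = Rational(3659, 12268)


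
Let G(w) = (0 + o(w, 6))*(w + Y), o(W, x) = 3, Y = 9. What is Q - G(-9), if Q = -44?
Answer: -44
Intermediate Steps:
G(w) = 27 + 3*w (G(w) = (0 + 3)*(w + 9) = 3*(9 + w) = 27 + 3*w)
Q - G(-9) = -44 - (27 + 3*(-9)) = -44 - (27 - 27) = -44 - 1*0 = -44 + 0 = -44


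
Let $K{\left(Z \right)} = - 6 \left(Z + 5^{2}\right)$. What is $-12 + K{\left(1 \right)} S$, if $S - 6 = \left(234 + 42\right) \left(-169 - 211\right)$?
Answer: $16360332$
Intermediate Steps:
$S = -104874$ ($S = 6 + \left(234 + 42\right) \left(-169 - 211\right) = 6 + 276 \left(-380\right) = 6 - 104880 = -104874$)
$K{\left(Z \right)} = -150 - 6 Z$ ($K{\left(Z \right)} = - 6 \left(Z + 25\right) = - 6 \left(25 + Z\right) = -150 - 6 Z$)
$-12 + K{\left(1 \right)} S = -12 + \left(-150 - 6\right) \left(-104874\right) = -12 - -16360344 = -12 + 16360344 = 16360332$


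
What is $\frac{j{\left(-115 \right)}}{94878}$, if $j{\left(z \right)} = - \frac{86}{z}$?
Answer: $\frac{43}{5455485} \approx 7.882 \cdot 10^{-6}$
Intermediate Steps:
$\frac{j{\left(-115 \right)}}{94878} = \frac{\left(-86\right) \frac{1}{-115}}{94878} = \left(-86\right) \left(- \frac{1}{115}\right) \frac{1}{94878} = \frac{86}{115} \cdot \frac{1}{94878} = \frac{43}{5455485}$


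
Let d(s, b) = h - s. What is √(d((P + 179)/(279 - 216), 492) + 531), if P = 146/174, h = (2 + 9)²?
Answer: √2166801294/1827 ≈ 25.478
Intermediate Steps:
h = 121 (h = 11² = 121)
P = 73/87 (P = 146*(1/174) = 73/87 ≈ 0.83908)
d(s, b) = 121 - s
√(d((P + 179)/(279 - 216), 492) + 531) = √((121 - (73/87 + 179)/(279 - 216)) + 531) = √((121 - 15646/(87*63)) + 531) = √((121 - 1*15646/5481) + 531) = √((121 - 15646/5481) + 531) = √(647555/5481 + 531) = √(3557966/5481) = √2166801294/1827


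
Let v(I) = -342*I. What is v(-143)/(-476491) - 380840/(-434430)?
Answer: 16022059886/20700198513 ≈ 0.77400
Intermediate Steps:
v(-143)/(-476491) - 380840/(-434430) = -342*(-143)/(-476491) - 380840/(-434430) = 48906*(-1/476491) - 380840*(-1/434430) = -48906/476491 + 38084/43443 = 16022059886/20700198513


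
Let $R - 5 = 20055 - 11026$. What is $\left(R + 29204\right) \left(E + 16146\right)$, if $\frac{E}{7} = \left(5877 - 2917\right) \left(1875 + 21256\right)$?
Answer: $18327108838908$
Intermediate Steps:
$E = 479274320$ ($E = 7 \left(5877 - 2917\right) \left(1875 + 21256\right) = 7 \cdot 2960 \cdot 23131 = 7 \cdot 68467760 = 479274320$)
$R = 9034$ ($R = 5 + \left(20055 - 11026\right) = 5 + 9029 = 9034$)
$\left(R + 29204\right) \left(E + 16146\right) = \left(9034 + 29204\right) \left(479274320 + 16146\right) = 38238 \cdot 479290466 = 18327108838908$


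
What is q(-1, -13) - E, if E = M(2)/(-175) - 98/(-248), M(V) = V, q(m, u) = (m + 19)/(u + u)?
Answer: -303551/282100 ≈ -1.0760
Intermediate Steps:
q(m, u) = (19 + m)/(2*u) (q(m, u) = (19 + m)/((2*u)) = (19 + m)*(1/(2*u)) = (19 + m)/(2*u))
E = 8327/21700 (E = 2/(-175) - 98/(-248) = 2*(-1/175) - 98*(-1/248) = -2/175 + 49/124 = 8327/21700 ≈ 0.38373)
q(-1, -13) - E = (½)*(19 - 1)/(-13) - 1*8327/21700 = (½)*(-1/13)*18 - 8327/21700 = -9/13 - 8327/21700 = -303551/282100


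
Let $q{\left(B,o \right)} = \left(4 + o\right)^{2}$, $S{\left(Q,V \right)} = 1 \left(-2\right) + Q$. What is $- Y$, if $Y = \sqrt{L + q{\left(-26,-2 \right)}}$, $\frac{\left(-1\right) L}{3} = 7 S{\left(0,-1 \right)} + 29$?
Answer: $- i \sqrt{41} \approx - 6.4031 i$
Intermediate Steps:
$S{\left(Q,V \right)} = -2 + Q$
$L = -45$ ($L = - 3 \left(7 \left(-2 + 0\right) + 29\right) = - 3 \left(7 \left(-2\right) + 29\right) = - 3 \left(-14 + 29\right) = \left(-3\right) 15 = -45$)
$Y = i \sqrt{41}$ ($Y = \sqrt{-45 + \left(4 - 2\right)^{2}} = \sqrt{-45 + 2^{2}} = \sqrt{-45 + 4} = \sqrt{-41} = i \sqrt{41} \approx 6.4031 i$)
$- Y = - i \sqrt{41}$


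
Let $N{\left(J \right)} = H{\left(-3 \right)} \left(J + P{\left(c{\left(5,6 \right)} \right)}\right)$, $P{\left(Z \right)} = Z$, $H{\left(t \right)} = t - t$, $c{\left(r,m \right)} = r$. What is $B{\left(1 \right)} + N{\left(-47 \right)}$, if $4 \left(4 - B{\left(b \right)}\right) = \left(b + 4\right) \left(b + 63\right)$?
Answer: $-76$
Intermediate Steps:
$H{\left(t \right)} = 0$
$B{\left(b \right)} = 4 - \frac{\left(4 + b\right) \left(63 + b\right)}{4}$ ($B{\left(b \right)} = 4 - \frac{\left(b + 4\right) \left(b + 63\right)}{4} = 4 - \frac{\left(4 + b\right) \left(63 + b\right)}{4}$)
$N{\left(J \right)} = 0$ ($N{\left(J \right)} = 0 \left(J + 5\right) = 0 \left(5 + J\right) = 0$)
$B{\left(1 \right)} + N{\left(-47 \right)} = \left(-59 - \frac{67}{4} - \frac{1^{2}}{4}\right) + 0 = \left(-59 - \frac{67}{4} - \frac{1}{4}\right) + 0 = -76 + 0 = -76$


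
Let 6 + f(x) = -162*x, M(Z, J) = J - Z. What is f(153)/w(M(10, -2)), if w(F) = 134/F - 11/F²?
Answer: 3570048/1619 ≈ 2205.1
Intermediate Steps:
f(x) = -6 - 162*x
w(F) = -11/F² + 134/F (w(F) = 134/F - 11/F² = -11/F² + 134/F)
f(153)/w(M(10, -2)) = (-6 - 162*153)/(((-11 + 134*(-2 - 1*10))/(-2 - 1*10)²)) = (-6 - 24786)/(((-11 + 134*(-2 - 10))/(-2 - 10)²)) = -24792*144/(-11 + 134*(-12)) = -24792*144/(-11 - 1608) = -24792/((1/144)*(-1619)) = -24792/(-1619/144) = -24792*(-144/1619) = 3570048/1619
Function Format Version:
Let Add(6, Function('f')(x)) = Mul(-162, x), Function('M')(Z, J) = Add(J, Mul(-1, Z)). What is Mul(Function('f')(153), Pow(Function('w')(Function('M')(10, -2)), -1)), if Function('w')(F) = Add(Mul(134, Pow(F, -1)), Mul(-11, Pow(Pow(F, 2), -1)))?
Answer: Rational(3570048, 1619) ≈ 2205.1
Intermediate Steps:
Function('f')(x) = Add(-6, Mul(-162, x))
Function('w')(F) = Add(Mul(-11, Pow(F, -2)), Mul(134, Pow(F, -1))) (Function('w')(F) = Add(Mul(134, Pow(F, -1)), Mul(-11, Pow(F, -2))) = Add(Mul(-11, Pow(F, -2)), Mul(134, Pow(F, -1))))
Mul(Function('f')(153), Pow(Function('w')(Function('M')(10, -2)), -1)) = Mul(Add(-6, Mul(-162, 153)), Pow(Mul(Pow(Add(-2, Mul(-1, 10)), -2), Add(-11, Mul(134, Add(-2, Mul(-1, 10))))), -1)) = Mul(Add(-6, -24786), Pow(Mul(Pow(Add(-2, -10), -2), Add(-11, Mul(134, Add(-2, -10)))), -1)) = Mul(-24792, Pow(Mul(Pow(-12, -2), Add(-11, Mul(134, -12))), -1)) = Mul(-24792, Pow(Mul(Rational(1, 144), Add(-11, -1608)), -1)) = Mul(-24792, Pow(Mul(Rational(1, 144), -1619), -1)) = Mul(-24792, Pow(Rational(-1619, 144), -1)) = Mul(-24792, Rational(-144, 1619)) = Rational(3570048, 1619)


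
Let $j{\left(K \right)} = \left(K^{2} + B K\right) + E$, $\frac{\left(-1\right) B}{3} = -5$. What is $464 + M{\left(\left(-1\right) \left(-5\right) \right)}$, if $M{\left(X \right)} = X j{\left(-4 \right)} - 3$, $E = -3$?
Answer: $226$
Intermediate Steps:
$B = 15$ ($B = \left(-3\right) \left(-5\right) = 15$)
$j{\left(K \right)} = -3 + K^{2} + 15 K$ ($j{\left(K \right)} = \left(K^{2} + 15 K\right) - 3 = -3 + K^{2} + 15 K$)
$M{\left(X \right)} = -3 - 47 X$ ($M{\left(X \right)} = X \left(-3 + \left(-4\right)^{2} + 15 \left(-4\right)\right) - 3 = X \left(-3 + 16 - 60\right) - 3 = X \left(-47\right) - 3 = - 47 X - 3 = -3 - 47 X$)
$464 + M{\left(\left(-1\right) \left(-5\right) \right)} = 464 - \left(3 + 47 \left(\left(-1\right) \left(-5\right)\right)\right) = 464 - 238 = 226$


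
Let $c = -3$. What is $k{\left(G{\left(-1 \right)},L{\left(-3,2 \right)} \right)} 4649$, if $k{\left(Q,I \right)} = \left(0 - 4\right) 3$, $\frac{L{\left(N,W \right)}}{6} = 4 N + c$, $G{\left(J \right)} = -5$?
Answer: $-55788$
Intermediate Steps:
$L{\left(N,W \right)} = -18 + 24 N$ ($L{\left(N,W \right)} = 6 \left(4 N - 3\right) = 6 \left(-3 + 4 N\right) = -18 + 24 N$)
$k{\left(Q,I \right)} = -12$ ($k{\left(Q,I \right)} = \left(-4\right) 3 = -12$)
$k{\left(G{\left(-1 \right)},L{\left(-3,2 \right)} \right)} 4649 = \left(-12\right) 4649 = -55788$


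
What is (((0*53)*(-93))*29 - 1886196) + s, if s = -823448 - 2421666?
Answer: -5131310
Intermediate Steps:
s = -3245114
(((0*53)*(-93))*29 - 1886196) + s = (((0*53)*(-93))*29 - 1886196) - 3245114 = ((0*(-93))*29 - 1886196) - 3245114 = (0*29 - 1886196) - 3245114 = (0 - 1886196) - 3245114 = -1886196 - 3245114 = -5131310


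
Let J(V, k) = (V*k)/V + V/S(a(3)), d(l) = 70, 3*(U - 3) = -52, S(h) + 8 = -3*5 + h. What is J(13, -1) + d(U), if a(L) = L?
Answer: 1367/20 ≈ 68.350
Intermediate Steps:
S(h) = -23 + h (S(h) = -8 + (-3*5 + h) = -8 + (-15 + h) = -23 + h)
U = -43/3 (U = 3 + (⅓)*(-52) = 3 - 52/3 = -43/3 ≈ -14.333)
J(V, k) = k - V/20 (J(V, k) = (V*k)/V + V/(-23 + 3) = k + V/(-20) = k + V*(-1/20) = k - V/20)
J(13, -1) + d(U) = (-1 - 1/20*13) + 70 = (-1 - 13/20) + 70 = -33/20 + 70 = 1367/20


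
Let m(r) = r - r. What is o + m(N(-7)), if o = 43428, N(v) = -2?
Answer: 43428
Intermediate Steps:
m(r) = 0
o + m(N(-7)) = 43428 + 0 = 43428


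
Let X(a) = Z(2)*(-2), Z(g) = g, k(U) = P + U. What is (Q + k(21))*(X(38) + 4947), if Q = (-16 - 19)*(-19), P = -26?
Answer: 3262380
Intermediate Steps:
k(U) = -26 + U
Q = 665 (Q = -35*(-19) = 665)
X(a) = -4 (X(a) = 2*(-2) = -4)
(Q + k(21))*(X(38) + 4947) = (665 + (-26 + 21))*(-4 + 4947) = (665 - 5)*4943 = 660*4943 = 3262380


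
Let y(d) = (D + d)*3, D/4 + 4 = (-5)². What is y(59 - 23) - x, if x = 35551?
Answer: -35191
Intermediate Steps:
D = 84 (D = -16 + 4*(-5)² = -16 + 4*25 = -16 + 100 = 84)
y(d) = 252 + 3*d (y(d) = (84 + d)*3 = 252 + 3*d)
y(59 - 23) - x = (252 + 3*(59 - 23)) - 1*35551 = (252 + 3*36) - 35551 = (252 + 108) - 35551 = 360 - 35551 = -35191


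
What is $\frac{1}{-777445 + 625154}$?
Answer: $- \frac{1}{152291} \approx -6.5664 \cdot 10^{-6}$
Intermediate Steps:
$\frac{1}{-777445 + 625154} = \frac{1}{-152291} = - \frac{1}{152291}$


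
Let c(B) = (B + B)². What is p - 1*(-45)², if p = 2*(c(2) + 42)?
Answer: -1909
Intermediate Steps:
c(B) = 4*B² (c(B) = (2*B)² = 4*B²)
p = 116 (p = 2*(4*2² + 42) = 2*(4*4 + 42) = 2*(16 + 42) = 2*58 = 116)
p - 1*(-45)² = 116 - 1*(-45)² = 116 - 1*2025 = 116 - 2025 = -1909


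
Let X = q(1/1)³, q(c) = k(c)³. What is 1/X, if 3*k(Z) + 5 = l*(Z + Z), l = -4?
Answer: -19683/10604499373 ≈ -1.8561e-6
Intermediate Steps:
k(Z) = -5/3 - 8*Z/3 (k(Z) = -5/3 + (-4*(Z + Z))/3 = -5/3 + (-8*Z)/3 = -5/3 - 8*Z/3)
q(c) = (-5/3 - 8*c/3)³
X = -10604499373/19683 (X = ((-5 - 8/1)³/27)³ = ((-5 - 8*1)³/27)³ = ((-5 - 8)³/27)³ = ((1/27)*(-13)³)³ = ((1/27)*(-2197))³ = (-2197/27)³ = -10604499373/19683 ≈ -5.3876e+5)
1/X = 1/(-10604499373/19683) = -19683/10604499373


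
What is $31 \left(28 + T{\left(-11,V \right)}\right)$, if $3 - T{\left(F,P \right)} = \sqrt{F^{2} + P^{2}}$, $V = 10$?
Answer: $961 - 31 \sqrt{221} \approx 500.15$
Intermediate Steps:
$T{\left(F,P \right)} = 3 - \sqrt{F^{2} + P^{2}}$
$31 \left(28 + T{\left(-11,V \right)}\right) = 31 \left(28 + \left(3 - \sqrt{\left(-11\right)^{2} + 10^{2}}\right)\right) = 31 \left(28 + \left(3 - \sqrt{121 + 100}\right)\right) = 31 \left(28 + \left(3 - \sqrt{221}\right)\right) = 31 \left(31 - \sqrt{221}\right) = 961 - 31 \sqrt{221}$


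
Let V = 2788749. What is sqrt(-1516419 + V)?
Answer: 3*sqrt(141370) ≈ 1128.0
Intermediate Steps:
sqrt(-1516419 + V) = sqrt(-1516419 + 2788749) = sqrt(1272330) = 3*sqrt(141370)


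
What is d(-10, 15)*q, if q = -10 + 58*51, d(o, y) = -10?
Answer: -29480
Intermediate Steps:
q = 2948 (q = -10 + 2958 = 2948)
d(-10, 15)*q = -10*2948 = -29480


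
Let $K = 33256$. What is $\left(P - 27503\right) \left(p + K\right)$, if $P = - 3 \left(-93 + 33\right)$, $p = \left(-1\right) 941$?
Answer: $-882942745$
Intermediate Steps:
$p = -941$
$P = 180$ ($P = \left(-3\right) \left(-60\right) = 180$)
$\left(P - 27503\right) \left(p + K\right) = \left(180 - 27503\right) \left(-941 + 33256\right) = \left(-27323\right) 32315 = -882942745$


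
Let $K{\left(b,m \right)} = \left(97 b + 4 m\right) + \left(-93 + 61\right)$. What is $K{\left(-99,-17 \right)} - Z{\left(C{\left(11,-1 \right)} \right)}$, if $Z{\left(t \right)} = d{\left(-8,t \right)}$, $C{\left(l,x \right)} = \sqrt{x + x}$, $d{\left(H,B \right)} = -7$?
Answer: $-9696$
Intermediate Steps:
$C{\left(l,x \right)} = \sqrt{2} \sqrt{x}$ ($C{\left(l,x \right)} = \sqrt{2 x} = \sqrt{2} \sqrt{x}$)
$Z{\left(t \right)} = -7$
$K{\left(b,m \right)} = -32 + 4 m + 97 b$ ($K{\left(b,m \right)} = \left(4 m + 97 b\right) - 32 = -32 + 4 m + 97 b$)
$K{\left(-99,-17 \right)} - Z{\left(C{\left(11,-1 \right)} \right)} = \left(-32 + 4 \left(-17\right) + 97 \left(-99\right)\right) - -7 = \left(-32 - 68 - 9603\right) + 7 = -9703 + 7 = -9696$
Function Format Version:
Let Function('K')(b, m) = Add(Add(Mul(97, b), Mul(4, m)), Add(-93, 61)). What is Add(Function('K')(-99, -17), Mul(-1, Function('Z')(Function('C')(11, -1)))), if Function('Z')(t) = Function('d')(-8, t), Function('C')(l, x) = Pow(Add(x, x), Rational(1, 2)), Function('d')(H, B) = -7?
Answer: -9696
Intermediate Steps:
Function('C')(l, x) = Mul(Pow(2, Rational(1, 2)), Pow(x, Rational(1, 2))) (Function('C')(l, x) = Pow(Mul(2, x), Rational(1, 2)) = Mul(Pow(2, Rational(1, 2)), Pow(x, Rational(1, 2))))
Function('Z')(t) = -7
Function('K')(b, m) = Add(-32, Mul(4, m), Mul(97, b)) (Function('K')(b, m) = Add(Add(Mul(4, m), Mul(97, b)), -32) = Add(-32, Mul(4, m), Mul(97, b)))
Add(Function('K')(-99, -17), Mul(-1, Function('Z')(Function('C')(11, -1)))) = Add(Add(-32, Mul(4, -17), Mul(97, -99)), Mul(-1, -7)) = Add(Add(-32, -68, -9603), 7) = Add(-9703, 7) = -9696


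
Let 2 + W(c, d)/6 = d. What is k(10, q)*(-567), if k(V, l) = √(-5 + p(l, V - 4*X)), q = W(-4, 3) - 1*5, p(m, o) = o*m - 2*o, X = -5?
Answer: -567*I*√35 ≈ -3354.4*I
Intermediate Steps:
W(c, d) = -12 + 6*d
p(m, o) = -2*o + m*o (p(m, o) = m*o - 2*o = -2*o + m*o)
q = 1 (q = (-12 + 6*3) - 1*5 = (-12 + 18) - 5 = 6 - 5 = 1)
k(V, l) = √(-5 + (-2 + l)*(20 + V)) (k(V, l) = √(-5 + (V - 4*(-5))*(-2 + l)) = √(-5 + (V + 20)*(-2 + l)) = √(-5 + (20 + V)*(-2 + l)) = √(-5 + (-2 + l)*(20 + V)))
k(10, q)*(-567) = √(-5 + (-2 + 1)*(20 + 10))*(-567) = √(-5 - 1*30)*(-567) = √(-5 - 30)*(-567) = √(-35)*(-567) = (I*√35)*(-567) = -567*I*√35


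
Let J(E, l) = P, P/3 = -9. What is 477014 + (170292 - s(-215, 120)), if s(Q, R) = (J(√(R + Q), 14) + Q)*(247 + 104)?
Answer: 732248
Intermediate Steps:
P = -27 (P = 3*(-9) = -27)
J(E, l) = -27
s(Q, R) = -9477 + 351*Q (s(Q, R) = (-27 + Q)*(247 + 104) = (-27 + Q)*351 = -9477 + 351*Q)
477014 + (170292 - s(-215, 120)) = 477014 + (170292 - (-9477 + 351*(-215))) = 477014 + (170292 - (-9477 - 75465)) = 477014 + (170292 - 1*(-84942)) = 477014 + (170292 + 84942) = 477014 + 255234 = 732248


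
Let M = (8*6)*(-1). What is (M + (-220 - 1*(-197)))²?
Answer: 5041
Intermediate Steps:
M = -48 (M = 48*(-1) = -48)
(M + (-220 - 1*(-197)))² = (-48 + (-220 - 1*(-197)))² = (-48 + (-220 + 197))² = (-48 - 23)² = (-71)² = 5041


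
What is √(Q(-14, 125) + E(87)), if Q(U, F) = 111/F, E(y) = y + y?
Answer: 3*√12145/25 ≈ 13.225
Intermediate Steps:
E(y) = 2*y
√(Q(-14, 125) + E(87)) = √(111/125 + 2*87) = √(111*(1/125) + 174) = √(111/125 + 174) = √(21861/125) = 3*√12145/25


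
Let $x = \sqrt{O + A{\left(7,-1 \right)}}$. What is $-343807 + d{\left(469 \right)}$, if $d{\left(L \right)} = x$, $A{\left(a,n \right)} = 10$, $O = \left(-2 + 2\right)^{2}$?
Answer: $-343807 + \sqrt{10} \approx -3.438 \cdot 10^{5}$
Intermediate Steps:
$O = 0$ ($O = 0^{2} = 0$)
$x = \sqrt{10}$ ($x = \sqrt{0 + 10} = \sqrt{10} \approx 3.1623$)
$d{\left(L \right)} = \sqrt{10}$
$-343807 + d{\left(469 \right)} = -343807 + \sqrt{10}$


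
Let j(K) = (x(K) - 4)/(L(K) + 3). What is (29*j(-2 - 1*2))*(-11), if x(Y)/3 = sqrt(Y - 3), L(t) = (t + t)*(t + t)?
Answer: 1276/67 - 957*I*sqrt(7)/67 ≈ 19.045 - 37.791*I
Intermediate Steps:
L(t) = 4*t**2 (L(t) = (2*t)*(2*t) = 4*t**2)
x(Y) = 3*sqrt(-3 + Y) (x(Y) = 3*sqrt(Y - 3) = 3*sqrt(-3 + Y))
j(K) = (-4 + 3*sqrt(-3 + K))/(3 + 4*K**2) (j(K) = (3*sqrt(-3 + K) - 4)/(4*K**2 + 3) = (-4 + 3*sqrt(-3 + K))/(3 + 4*K**2))
(29*j(-2 - 1*2))*(-11) = (29*((-4 + 3*sqrt(-3 + (-2 - 1*2)))/(3 + 4*(-2 - 1*2)**2)))*(-11) = (29*((-4 + 3*sqrt(-3 + (-2 - 2)))/(3 + 4*(-2 - 2)**2)))*(-11) = (29*((-4 + 3*sqrt(-3 - 4))/(3 + 4*(-4)**2)))*(-11) = (29*((-4 + 3*sqrt(-7))/(3 + 4*16)))*(-11) = (29*((-4 + 3*(I*sqrt(7)))/(3 + 64)))*(-11) = (29*((-4 + 3*I*sqrt(7))/67))*(-11) = (29*(-4/67 + 3*I*sqrt(7)/67))*(-11) = (-116/67 + 87*I*sqrt(7)/67)*(-11) = 1276/67 - 957*I*sqrt(7)/67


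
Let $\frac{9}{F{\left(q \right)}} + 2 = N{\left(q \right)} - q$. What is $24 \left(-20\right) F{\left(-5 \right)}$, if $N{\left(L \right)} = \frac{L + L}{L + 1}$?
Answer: $- \frac{8640}{11} \approx -785.45$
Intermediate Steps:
$N{\left(L \right)} = \frac{2 L}{1 + L}$
$F{\left(q \right)} = \frac{9}{-2 - q + \frac{2 q}{1 + q}}$ ($F{\left(q \right)} = \frac{9}{-2 - \left(q - \frac{2 q}{1 + q}\right)} = \frac{9}{-2 - q + \frac{2 q}{1 + q}}$)
$24 \left(-20\right) F{\left(-5 \right)} = 24 \left(-20\right) \frac{9 \left(-1 - -5\right)}{2 - 5 + \left(-5\right)^{2}} = - 480 \frac{9 \left(-1 + 5\right)}{2 - 5 + 25} = - 480 \cdot 9 \cdot \frac{1}{22} \cdot 4 = \left(-480\right) \frac{18}{11} = - \frac{8640}{11}$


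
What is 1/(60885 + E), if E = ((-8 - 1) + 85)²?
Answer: 1/66661 ≈ 1.5001e-5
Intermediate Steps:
E = 5776 (E = (-9 + 85)² = 76² = 5776)
1/(60885 + E) = 1/(60885 + 5776) = 1/66661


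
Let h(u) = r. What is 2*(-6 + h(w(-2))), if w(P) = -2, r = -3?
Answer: -18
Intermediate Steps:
h(u) = -3
2*(-6 + h(w(-2))) = 2*(-6 - 3) = 2*(-9) = -18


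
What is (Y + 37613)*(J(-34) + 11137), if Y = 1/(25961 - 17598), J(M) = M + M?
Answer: 3481837188880/8363 ≈ 4.1634e+8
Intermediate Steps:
J(M) = 2*M
Y = 1/8363 ≈ 0.00011957
(Y + 37613)*(J(-34) + 11137) = (1/8363 + 37613)*(2*(-34) + 11137) = 314557520*(-68 + 11137)/8363 = (314557520/8363)*11069 = 3481837188880/8363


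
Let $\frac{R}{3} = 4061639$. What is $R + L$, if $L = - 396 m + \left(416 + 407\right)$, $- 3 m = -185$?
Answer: $12161320$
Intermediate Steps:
$R = 12184917$ ($R = 3 \cdot 4061639 = 12184917$)
$m = \frac{185}{3}$ ($m = \left(- \frac{1}{3}\right) \left(-185\right) = \frac{185}{3} \approx 61.667$)
$L = -23597$ ($L = \left(-396\right) \frac{185}{3} + \left(416 + 407\right) = -24420 + 823 = -23597$)
$R + L = 12184917 - 23597 = 12161320$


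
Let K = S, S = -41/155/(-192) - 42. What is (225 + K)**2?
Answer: 29660233946641/885657600 ≈ 33490.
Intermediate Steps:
S = -1249879/29760 (S = -41*1/155*(-1/192) - 42 = -41/155*(-1/192) - 42 = 41/29760 - 42 = -1249879/29760 ≈ -41.999)
K = -1249879/29760 ≈ -41.999
(225 + K)**2 = (225 - 1249879/29760)**2 = (5446121/29760)**2 = 29660233946641/885657600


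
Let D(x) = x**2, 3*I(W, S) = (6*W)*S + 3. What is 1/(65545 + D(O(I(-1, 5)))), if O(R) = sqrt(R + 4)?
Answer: 1/65540 ≈ 1.5258e-5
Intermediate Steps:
I(W, S) = 1 + 2*S*W (I(W, S) = ((6*W)*S + 3)/3 = (6*S*W + 3)/3 = (3 + 6*S*W)/3 = 1 + 2*S*W)
O(R) = sqrt(4 + R)
1/(65545 + D(O(I(-1, 5)))) = 1/(65545 + (sqrt(4 + (1 + 2*5*(-1))))**2) = 1/(65545 + (sqrt(4 + (1 - 10)))**2) = 1/(65545 + (sqrt(4 - 9))**2) = 1/(65545 + (sqrt(-5))**2) = 1/(65545 + (I*sqrt(5))**2) = 1/(65545 - 5) = 1/65540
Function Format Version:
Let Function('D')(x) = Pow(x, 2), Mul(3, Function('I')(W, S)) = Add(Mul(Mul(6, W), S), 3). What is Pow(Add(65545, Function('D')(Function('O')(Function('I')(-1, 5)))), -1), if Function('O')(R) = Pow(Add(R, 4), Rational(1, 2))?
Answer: Rational(1, 65540) ≈ 1.5258e-5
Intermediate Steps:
Function('I')(W, S) = Add(1, Mul(2, S, W)) (Function('I')(W, S) = Mul(Rational(1, 3), Add(Mul(Mul(6, W), S), 3)) = Mul(Rational(1, 3), Add(Mul(6, S, W), 3)) = Mul(Rational(1, 3), Add(3, Mul(6, S, W))) = Add(1, Mul(2, S, W)))
Function('O')(R) = Pow(Add(4, R), Rational(1, 2))
Pow(Add(65545, Function('D')(Function('O')(Function('I')(-1, 5)))), -1) = Pow(Add(65545, Pow(Pow(Add(4, Add(1, Mul(2, 5, -1))), Rational(1, 2)), 2)), -1) = Pow(Add(65545, Pow(Pow(Add(4, Add(1, -10)), Rational(1, 2)), 2)), -1) = Pow(Add(65545, Pow(Pow(Add(4, -9), Rational(1, 2)), 2)), -1) = Pow(Add(65545, Pow(Pow(-5, Rational(1, 2)), 2)), -1) = Pow(Add(65545, Pow(Mul(I, Pow(5, Rational(1, 2))), 2)), -1) = Pow(Add(65545, -5), -1) = Pow(65540, -1) = Rational(1, 65540)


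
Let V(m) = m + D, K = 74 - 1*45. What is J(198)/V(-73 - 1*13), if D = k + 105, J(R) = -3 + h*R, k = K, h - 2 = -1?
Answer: 65/16 ≈ 4.0625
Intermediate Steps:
h = 1 (h = 2 - 1 = 1)
K = 29 (K = 74 - 45 = 29)
k = 29
J(R) = -3 + R (J(R) = -3 + 1*R = -3 + R)
D = 134 (D = 29 + 105 = 134)
V(m) = 134 + m (V(m) = m + 134 = 134 + m)
J(198)/V(-73 - 1*13) = (-3 + 198)/(134 + (-73 - 1*13)) = 195/(134 + (-73 - 13)) = 195/(134 - 86) = 195/48 = 195*(1/48) = 65/16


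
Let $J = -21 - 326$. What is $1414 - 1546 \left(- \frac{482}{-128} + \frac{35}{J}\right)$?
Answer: $- \frac{47211095}{11104} \approx -4251.7$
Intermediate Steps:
$J = -347$
$1414 - 1546 \left(- \frac{482}{-128} + \frac{35}{J}\right) = 1414 - 1546 \left(- \frac{482}{-128} + \frac{35}{-347}\right) = 1414 - 1546 \left(\left(-482\right) \left(- \frac{1}{128}\right) + 35 \left(- \frac{1}{347}\right)\right) = 1414 - 1546 \left(\frac{241}{64} - \frac{35}{347}\right) = 1414 - \frac{62912151}{11104} = - \frac{47211095}{11104}$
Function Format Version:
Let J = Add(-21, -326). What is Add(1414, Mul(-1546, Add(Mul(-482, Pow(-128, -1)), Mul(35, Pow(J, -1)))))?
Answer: Rational(-47211095, 11104) ≈ -4251.7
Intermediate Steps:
J = -347
Add(1414, Mul(-1546, Add(Mul(-482, Pow(-128, -1)), Mul(35, Pow(J, -1))))) = Add(1414, Mul(-1546, Add(Mul(-482, Pow(-128, -1)), Mul(35, Pow(-347, -1))))) = Add(1414, Mul(-1546, Add(Mul(-482, Rational(-1, 128)), Mul(35, Rational(-1, 347))))) = Add(1414, Mul(-1546, Add(Rational(241, 64), Rational(-35, 347)))) = Add(1414, Mul(-1546, Rational(81387, 22208))) = Add(1414, Rational(-62912151, 11104)) = Rational(-47211095, 11104)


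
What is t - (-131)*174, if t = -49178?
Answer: -26384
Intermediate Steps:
t - (-131)*174 = -49178 - (-131)*174 = -49178 - 1*(-22794) = -49178 + 22794 = -26384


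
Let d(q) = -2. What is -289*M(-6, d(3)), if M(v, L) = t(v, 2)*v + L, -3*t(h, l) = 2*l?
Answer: -1734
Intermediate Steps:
t(h, l) = -2*l/3
M(v, L) = L - 4*v/3 (M(v, L) = (-2/3*2)*v + L = -4*v/3 + L = L - 4*v/3)
-289*M(-6, d(3)) = -289*(-2 - 4/3*(-6)) = -289*(-2 + 8) = -289*6 = -1734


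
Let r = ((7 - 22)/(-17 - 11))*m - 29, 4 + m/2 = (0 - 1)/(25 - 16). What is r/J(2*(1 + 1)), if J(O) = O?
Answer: -1403/168 ≈ -8.3512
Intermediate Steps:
m = -74/9 (m = -8 + 2*((0 - 1)/(25 - 16)) = -8 + 2*(-1/9) = -8 + 2*(-1*⅑) = -8 + 2*(-⅑) = -8 - 2/9 = -74/9 ≈ -8.2222)
r = -1403/42 (r = ((7 - 22)/(-17 - 11))*(-74/9) - 29 = -15/(-28)*(-74/9) - 29 = -15*(-1/28)*(-74/9) - 29 = (15/28)*(-74/9) - 29 = -185/42 - 29 = -1403/42 ≈ -33.405)
r/J(2*(1 + 1)) = -1403*1/(2*(1 + 1))/42 = -1403/(42*(2*2)) = -1403/42/4 = -1403/42*¼ = -1403/168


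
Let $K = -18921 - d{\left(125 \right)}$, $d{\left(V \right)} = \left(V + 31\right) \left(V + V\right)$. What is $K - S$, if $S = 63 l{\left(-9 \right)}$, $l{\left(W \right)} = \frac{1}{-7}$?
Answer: $-57912$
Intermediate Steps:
$l{\left(W \right)} = - \frac{1}{7}$
$d{\left(V \right)} = 2 V \left(31 + V\right)$ ($d{\left(V \right)} = \left(31 + V\right) 2 V = 2 V \left(31 + V\right)$)
$K = -57921$ ($K = -18921 - 2 \cdot 125 \left(31 + 125\right) = -18921 - 2 \cdot 125 \cdot 156 = -18921 - 39000 = -57921$)
$S = -9$ ($S = 63 \left(- \frac{1}{7}\right) = -9$)
$K - S = -57921 - -9 = -57921 + 9 = -57912$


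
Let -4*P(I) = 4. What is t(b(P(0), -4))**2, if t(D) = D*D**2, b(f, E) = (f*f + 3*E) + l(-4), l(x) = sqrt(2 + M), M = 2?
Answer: 531441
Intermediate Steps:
l(x) = 2 (l(x) = sqrt(2 + 2) = sqrt(4) = 2)
P(I) = -1 (P(I) = -1/4*4 = -1)
b(f, E) = 2 + f**2 + 3*E (b(f, E) = (f*f + 3*E) + 2 = (f**2 + 3*E) + 2 = 2 + f**2 + 3*E)
t(D) = D**3
t(b(P(0), -4))**2 = ((2 + (-1)**2 + 3*(-4))**3)**2 = ((2 + 1 - 12)**3)**2 = ((-9)**3)**2 = (-729)**2 = 531441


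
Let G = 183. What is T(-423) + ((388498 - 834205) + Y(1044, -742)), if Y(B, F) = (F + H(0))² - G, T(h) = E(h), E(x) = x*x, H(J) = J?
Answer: 283603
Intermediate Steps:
E(x) = x²
T(h) = h²
Y(B, F) = -183 + F² (Y(B, F) = (F + 0)² - 1*183 = F² - 183 = -183 + F²)
T(-423) + ((388498 - 834205) + Y(1044, -742)) = (-423)² + ((388498 - 834205) + (-183 + (-742)²)) = 178929 + (-445707 + (-183 + 550564)) = 178929 + (-445707 + 550381) = 178929 + 104674 = 283603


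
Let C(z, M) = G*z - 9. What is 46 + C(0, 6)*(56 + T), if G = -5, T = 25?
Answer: -683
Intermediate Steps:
C(z, M) = -9 - 5*z (C(z, M) = -5*z - 9 = -9 - 5*z)
46 + C(0, 6)*(56 + T) = 46 + (-9 - 5*0)*(56 + 25) = 46 + (-9 + 0)*81 = 46 - 9*81 = 46 - 729 = -683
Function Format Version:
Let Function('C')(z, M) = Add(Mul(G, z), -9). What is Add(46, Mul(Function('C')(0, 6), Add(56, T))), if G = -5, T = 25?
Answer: -683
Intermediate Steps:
Function('C')(z, M) = Add(-9, Mul(-5, z)) (Function('C')(z, M) = Add(Mul(-5, z), -9) = Add(-9, Mul(-5, z)))
Add(46, Mul(Function('C')(0, 6), Add(56, T))) = Add(46, Mul(Add(-9, Mul(-5, 0)), Add(56, 25))) = Add(46, Mul(Add(-9, 0), 81)) = Add(46, Mul(-9, 81)) = Add(46, -729) = -683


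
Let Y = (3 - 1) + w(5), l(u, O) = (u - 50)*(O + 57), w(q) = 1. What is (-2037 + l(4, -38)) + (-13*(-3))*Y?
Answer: -2794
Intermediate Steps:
l(u, O) = (-50 + u)*(57 + O)
Y = 3 (Y = (3 - 1) + 1 = 2 + 1 = 3)
(-2037 + l(4, -38)) + (-13*(-3))*Y = (-2037 + (-2850 - 50*(-38) + 57*4 - 38*4)) - 13*(-3)*3 = (-2037 + (-2850 + 1900 + 228 - 152)) + 39*3 = (-2037 - 874) + 117 = -2911 + 117 = -2794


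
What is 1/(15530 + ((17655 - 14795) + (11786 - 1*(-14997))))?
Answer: 1/45173 ≈ 2.2137e-5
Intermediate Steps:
1/(15530 + ((17655 - 14795) + (11786 - 1*(-14997)))) = 1/(15530 + (2860 + (11786 + 14997))) = 1/(15530 + (2860 + 26783)) = 1/(15530 + 29643) = 1/45173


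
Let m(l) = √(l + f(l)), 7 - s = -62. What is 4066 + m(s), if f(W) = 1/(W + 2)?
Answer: 4066 + 70*√71/71 ≈ 4074.3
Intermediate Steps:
f(W) = 1/(2 + W)
s = 69 (s = 7 - 1*(-62) = 7 + 62 = 69)
m(l) = √(l + 1/(2 + l))
4066 + m(s) = 4066 + √((1 + 69*(2 + 69))/(2 + 69)) = 4066 + √((1 + 69*71)/71) = 4066 + √((1 + 4899)/71) = 4066 + √((1/71)*4900) = 4066 + √(4900/71) = 4066 + 70*√71/71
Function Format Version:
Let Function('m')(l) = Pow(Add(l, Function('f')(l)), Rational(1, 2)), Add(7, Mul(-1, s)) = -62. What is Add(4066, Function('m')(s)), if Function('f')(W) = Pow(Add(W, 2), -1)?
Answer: Add(4066, Mul(Rational(70, 71), Pow(71, Rational(1, 2)))) ≈ 4074.3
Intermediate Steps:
Function('f')(W) = Pow(Add(2, W), -1)
s = 69 (s = Add(7, Mul(-1, -62)) = Add(7, 62) = 69)
Function('m')(l) = Pow(Add(l, Pow(Add(2, l), -1)), Rational(1, 2))
Add(4066, Function('m')(s)) = Add(4066, Pow(Mul(Pow(Add(2, 69), -1), Add(1, Mul(69, Add(2, 69)))), Rational(1, 2))) = Add(4066, Pow(Mul(Pow(71, -1), Add(1, Mul(69, 71))), Rational(1, 2))) = Add(4066, Pow(Mul(Rational(1, 71), Add(1, 4899)), Rational(1, 2))) = Add(4066, Pow(Mul(Rational(1, 71), 4900), Rational(1, 2))) = Add(4066, Pow(Rational(4900, 71), Rational(1, 2))) = Add(4066, Mul(Rational(70, 71), Pow(71, Rational(1, 2))))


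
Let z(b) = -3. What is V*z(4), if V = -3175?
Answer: 9525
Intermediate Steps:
V*z(4) = -3175*(-3) = 9525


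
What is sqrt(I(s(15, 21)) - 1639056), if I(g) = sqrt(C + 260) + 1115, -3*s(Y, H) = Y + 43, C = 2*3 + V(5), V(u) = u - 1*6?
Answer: sqrt(-1637941 + sqrt(265)) ≈ 1279.8*I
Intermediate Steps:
V(u) = -6 + u (V(u) = u - 6 = -6 + u)
C = 5 (C = 2*3 + (-6 + 5) = 6 - 1 = 5)
s(Y, H) = -43/3 - Y/3 (s(Y, H) = -(Y + 43)/3 = -(43 + Y)/3 = -43/3 - Y/3)
I(g) = 1115 + sqrt(265) (I(g) = sqrt(5 + 260) + 1115 = sqrt(265) + 1115 = 1115 + sqrt(265))
sqrt(I(s(15, 21)) - 1639056) = sqrt((1115 + sqrt(265)) - 1639056) = sqrt(-1637941 + sqrt(265))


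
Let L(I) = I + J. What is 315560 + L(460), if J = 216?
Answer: 316236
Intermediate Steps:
L(I) = 216 + I (L(I) = I + 216 = 216 + I)
315560 + L(460) = 315560 + (216 + 460) = 315560 + 676 = 316236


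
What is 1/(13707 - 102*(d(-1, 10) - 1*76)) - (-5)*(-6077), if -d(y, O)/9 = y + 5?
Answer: -763605434/25131 ≈ -30385.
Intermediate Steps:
d(y, O) = -45 - 9*y (d(y, O) = -9*(y + 5) = -9*(5 + y) = -45 - 9*y)
1/(13707 - 102*(d(-1, 10) - 1*76)) - (-5)*(-6077) = 1/(13707 - 102*((-45 - 9*(-1)) - 1*76)) - (-5)*(-6077) = 1/(13707 - 102*((-45 + 9) - 76)) - 1*30385 = 1/(13707 - 102*(-36 - 76)) - 30385 = 1/(13707 - 102*(-112)) - 30385 = 1/(13707 + 11424) - 30385 = 1/25131 - 30385 = -763605434/25131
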